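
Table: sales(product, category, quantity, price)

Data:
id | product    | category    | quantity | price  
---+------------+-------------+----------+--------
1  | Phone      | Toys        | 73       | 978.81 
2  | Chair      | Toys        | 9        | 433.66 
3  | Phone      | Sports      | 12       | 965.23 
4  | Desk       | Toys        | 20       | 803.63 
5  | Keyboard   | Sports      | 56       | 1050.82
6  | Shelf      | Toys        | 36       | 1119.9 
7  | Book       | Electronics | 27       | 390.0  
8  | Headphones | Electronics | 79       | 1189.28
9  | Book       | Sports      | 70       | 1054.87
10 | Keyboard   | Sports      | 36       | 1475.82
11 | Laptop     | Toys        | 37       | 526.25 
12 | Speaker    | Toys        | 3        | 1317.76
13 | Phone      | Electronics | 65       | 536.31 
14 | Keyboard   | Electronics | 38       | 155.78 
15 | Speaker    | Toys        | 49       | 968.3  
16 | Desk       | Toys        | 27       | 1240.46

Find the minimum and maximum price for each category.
SELECT category, MIN(price), MAX(price)
FROM sales
GROUP BY category

Result:
  Electronics: min=155.78, max=1189.28
  Sports: min=965.23, max=1475.82
  Toys: min=433.66, max=1317.76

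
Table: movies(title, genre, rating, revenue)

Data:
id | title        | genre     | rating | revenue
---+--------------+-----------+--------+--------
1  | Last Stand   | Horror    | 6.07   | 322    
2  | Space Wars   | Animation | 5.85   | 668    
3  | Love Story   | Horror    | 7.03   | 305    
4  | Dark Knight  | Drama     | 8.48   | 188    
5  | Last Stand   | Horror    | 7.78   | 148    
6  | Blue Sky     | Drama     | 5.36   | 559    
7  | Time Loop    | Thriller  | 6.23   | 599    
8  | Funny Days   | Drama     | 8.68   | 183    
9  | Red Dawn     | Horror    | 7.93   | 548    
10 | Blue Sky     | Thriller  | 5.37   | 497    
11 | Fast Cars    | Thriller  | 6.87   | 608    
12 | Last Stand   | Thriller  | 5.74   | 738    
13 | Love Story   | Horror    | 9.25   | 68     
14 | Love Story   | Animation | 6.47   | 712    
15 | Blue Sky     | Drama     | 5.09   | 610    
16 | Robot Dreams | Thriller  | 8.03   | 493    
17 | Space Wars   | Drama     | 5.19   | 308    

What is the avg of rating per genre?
SELECT genre, AVG(rating) as result
FROM movies
GROUP BY genre

Result:
  Animation: 6.16
  Drama: 6.56
  Horror: 7.61
  Thriller: 6.45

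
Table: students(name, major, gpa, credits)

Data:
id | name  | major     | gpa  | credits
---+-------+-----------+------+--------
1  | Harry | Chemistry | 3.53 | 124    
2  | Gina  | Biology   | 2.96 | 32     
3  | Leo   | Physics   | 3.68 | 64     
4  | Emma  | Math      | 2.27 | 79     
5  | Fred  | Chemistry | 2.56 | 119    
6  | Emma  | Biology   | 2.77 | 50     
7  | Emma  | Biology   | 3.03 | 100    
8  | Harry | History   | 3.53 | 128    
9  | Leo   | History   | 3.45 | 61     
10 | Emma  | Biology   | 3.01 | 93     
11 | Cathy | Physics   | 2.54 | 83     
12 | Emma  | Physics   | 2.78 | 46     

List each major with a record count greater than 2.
SELECT major, COUNT(*) as cnt
FROM students
GROUP BY major
HAVING COUNT(*) > 2

Result:
  Biology: 4
  Physics: 3

Note: HAVING filters groups after aggregation, WHERE filters rows before.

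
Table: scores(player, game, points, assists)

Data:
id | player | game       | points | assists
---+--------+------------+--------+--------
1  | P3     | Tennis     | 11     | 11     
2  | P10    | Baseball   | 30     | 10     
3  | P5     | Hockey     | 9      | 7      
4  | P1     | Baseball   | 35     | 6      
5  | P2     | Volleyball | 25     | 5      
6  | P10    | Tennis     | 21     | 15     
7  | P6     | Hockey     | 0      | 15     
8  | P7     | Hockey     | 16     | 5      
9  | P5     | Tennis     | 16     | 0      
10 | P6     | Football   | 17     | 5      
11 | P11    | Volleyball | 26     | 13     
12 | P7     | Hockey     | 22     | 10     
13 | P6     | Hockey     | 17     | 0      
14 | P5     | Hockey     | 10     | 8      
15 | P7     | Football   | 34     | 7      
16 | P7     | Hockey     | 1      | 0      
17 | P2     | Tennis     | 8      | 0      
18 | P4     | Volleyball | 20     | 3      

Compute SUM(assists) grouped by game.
SELECT game, SUM(assists) as result
FROM scores
GROUP BY game

Result:
  Baseball: 16
  Football: 12
  Hockey: 45
  Tennis: 26
  Volleyball: 21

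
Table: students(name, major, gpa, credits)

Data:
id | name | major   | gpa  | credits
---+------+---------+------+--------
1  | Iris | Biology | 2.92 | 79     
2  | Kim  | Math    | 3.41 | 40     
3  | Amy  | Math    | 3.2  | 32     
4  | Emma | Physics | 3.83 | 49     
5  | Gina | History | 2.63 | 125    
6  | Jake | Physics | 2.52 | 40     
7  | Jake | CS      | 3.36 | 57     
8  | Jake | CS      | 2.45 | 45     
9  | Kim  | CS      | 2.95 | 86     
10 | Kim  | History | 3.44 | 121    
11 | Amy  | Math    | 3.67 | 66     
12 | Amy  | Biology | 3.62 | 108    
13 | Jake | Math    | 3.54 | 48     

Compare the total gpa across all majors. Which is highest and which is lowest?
SELECT major, SUM(gpa)
FROM students
GROUP BY major
ORDER BY SUM(gpa)

All groups:
  History: 6.07
  Physics: 6.35
  Biology: 6.54
  CS: 8.76
  Math: 13.82

Highest: Math (13.82)
Lowest: History (6.07)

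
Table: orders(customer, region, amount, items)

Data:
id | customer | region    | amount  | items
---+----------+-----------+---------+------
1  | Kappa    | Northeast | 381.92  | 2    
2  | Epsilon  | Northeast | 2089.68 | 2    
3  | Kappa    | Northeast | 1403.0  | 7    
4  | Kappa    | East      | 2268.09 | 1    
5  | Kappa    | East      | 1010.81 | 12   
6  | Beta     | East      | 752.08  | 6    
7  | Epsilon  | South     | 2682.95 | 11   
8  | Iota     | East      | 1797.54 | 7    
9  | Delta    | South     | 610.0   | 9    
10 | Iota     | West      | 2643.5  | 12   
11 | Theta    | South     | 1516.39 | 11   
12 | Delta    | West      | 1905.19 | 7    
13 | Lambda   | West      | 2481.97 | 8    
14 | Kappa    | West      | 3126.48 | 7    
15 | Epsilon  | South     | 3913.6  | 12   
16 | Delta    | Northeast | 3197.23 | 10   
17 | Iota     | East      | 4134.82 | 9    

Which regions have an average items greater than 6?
SELECT region, AVG(items)
FROM orders
GROUP BY region
HAVING AVG(items) > 6

Result:
  East: avg=7.00
  South: avg=10.75
  West: avg=8.50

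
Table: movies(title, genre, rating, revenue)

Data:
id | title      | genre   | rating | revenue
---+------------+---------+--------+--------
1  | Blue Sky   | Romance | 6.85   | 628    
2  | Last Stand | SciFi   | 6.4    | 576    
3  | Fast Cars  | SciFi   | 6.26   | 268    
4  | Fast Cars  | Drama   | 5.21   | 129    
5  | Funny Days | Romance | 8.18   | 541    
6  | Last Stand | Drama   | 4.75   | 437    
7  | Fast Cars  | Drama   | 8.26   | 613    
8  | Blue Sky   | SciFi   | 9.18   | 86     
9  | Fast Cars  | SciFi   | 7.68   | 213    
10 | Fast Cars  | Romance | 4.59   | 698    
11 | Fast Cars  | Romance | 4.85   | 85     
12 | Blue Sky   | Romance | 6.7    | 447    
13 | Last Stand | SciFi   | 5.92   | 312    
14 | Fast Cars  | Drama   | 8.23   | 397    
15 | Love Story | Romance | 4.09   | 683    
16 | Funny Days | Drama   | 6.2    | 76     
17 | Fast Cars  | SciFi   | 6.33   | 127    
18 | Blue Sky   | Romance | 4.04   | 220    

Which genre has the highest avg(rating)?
SELECT genre, AVG(rating) as val
FROM movies
GROUP BY genre
ORDER BY val DESC
LIMIT 1

Result: SciFi with avg(rating) = 6.96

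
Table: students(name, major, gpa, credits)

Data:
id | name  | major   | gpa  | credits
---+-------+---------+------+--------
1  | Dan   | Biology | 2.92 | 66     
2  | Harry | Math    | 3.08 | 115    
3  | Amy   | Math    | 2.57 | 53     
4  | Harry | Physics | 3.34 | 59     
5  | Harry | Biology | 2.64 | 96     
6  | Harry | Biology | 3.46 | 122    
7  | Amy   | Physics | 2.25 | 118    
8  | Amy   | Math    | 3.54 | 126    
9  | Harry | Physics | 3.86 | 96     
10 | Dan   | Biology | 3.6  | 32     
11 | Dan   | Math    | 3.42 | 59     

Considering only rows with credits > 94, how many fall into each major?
SELECT major, COUNT(*)
FROM students
WHERE credits > 94
GROUP BY major

Note: WHERE filters rows before grouping.

Result:
  Biology: 2
  Math: 2
  Physics: 2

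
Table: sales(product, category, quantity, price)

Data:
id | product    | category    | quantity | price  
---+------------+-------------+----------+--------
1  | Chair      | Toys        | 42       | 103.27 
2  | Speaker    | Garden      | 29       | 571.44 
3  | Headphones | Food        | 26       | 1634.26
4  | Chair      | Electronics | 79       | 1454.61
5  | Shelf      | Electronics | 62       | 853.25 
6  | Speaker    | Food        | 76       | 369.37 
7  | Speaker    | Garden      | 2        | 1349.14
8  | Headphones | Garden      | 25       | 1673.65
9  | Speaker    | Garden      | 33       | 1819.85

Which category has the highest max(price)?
SELECT category, MAX(price) as val
FROM sales
GROUP BY category
ORDER BY val DESC
LIMIT 1

Result: Garden with max(price) = 1819.85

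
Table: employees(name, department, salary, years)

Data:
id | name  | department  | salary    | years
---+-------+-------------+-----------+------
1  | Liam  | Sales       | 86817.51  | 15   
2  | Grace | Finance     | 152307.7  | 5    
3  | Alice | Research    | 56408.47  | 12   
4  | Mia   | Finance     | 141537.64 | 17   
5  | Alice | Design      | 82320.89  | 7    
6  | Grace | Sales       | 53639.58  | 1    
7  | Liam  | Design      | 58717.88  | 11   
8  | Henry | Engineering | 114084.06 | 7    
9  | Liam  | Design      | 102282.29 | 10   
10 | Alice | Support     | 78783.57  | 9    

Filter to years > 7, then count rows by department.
SELECT department, COUNT(*)
FROM employees
WHERE years > 7
GROUP BY department

Note: WHERE filters rows before grouping.

Result:
  Design: 2
  Finance: 1
  Research: 1
  Sales: 1
  Support: 1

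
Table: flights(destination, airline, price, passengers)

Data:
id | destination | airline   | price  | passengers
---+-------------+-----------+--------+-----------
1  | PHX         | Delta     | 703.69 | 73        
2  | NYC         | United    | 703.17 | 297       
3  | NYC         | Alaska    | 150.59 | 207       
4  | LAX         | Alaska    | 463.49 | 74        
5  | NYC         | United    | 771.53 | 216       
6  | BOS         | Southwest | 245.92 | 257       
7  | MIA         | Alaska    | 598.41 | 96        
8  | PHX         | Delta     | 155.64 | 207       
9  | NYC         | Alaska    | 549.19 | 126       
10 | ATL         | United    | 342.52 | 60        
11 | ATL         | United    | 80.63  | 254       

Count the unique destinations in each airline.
SELECT airline, COUNT(DISTINCT destination)
FROM flights
GROUP BY airline

Result:
  Alaska: 3 distinct
  Delta: 1 distinct
  Southwest: 1 distinct
  United: 2 distinct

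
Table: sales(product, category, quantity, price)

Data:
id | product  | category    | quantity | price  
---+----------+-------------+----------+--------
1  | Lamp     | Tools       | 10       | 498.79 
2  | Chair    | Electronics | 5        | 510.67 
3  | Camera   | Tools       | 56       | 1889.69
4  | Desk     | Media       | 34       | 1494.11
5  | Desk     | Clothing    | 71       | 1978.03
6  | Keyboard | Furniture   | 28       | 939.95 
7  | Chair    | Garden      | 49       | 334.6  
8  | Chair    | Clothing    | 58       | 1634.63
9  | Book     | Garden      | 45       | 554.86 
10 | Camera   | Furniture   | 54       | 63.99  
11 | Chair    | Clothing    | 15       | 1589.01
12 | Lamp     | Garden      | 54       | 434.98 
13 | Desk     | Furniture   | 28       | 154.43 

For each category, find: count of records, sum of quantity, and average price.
SELECT category,
       COUNT(*) as cnt,
       SUM(quantity) as total_quantity,
       AVG(price) as avg_price
FROM sales
GROUP BY category

Result:
  Clothing: 3 records, 144 total quantity, 1733.89 avg price
  Electronics: 1 records, 5 total quantity, 510.67 avg price
  Furniture: 3 records, 110 total quantity, 386.12 avg price
  Garden: 3 records, 148 total quantity, 441.48 avg price
  Media: 1 records, 34 total quantity, 1494.11 avg price
  Tools: 2 records, 66 total quantity, 1194.24 avg price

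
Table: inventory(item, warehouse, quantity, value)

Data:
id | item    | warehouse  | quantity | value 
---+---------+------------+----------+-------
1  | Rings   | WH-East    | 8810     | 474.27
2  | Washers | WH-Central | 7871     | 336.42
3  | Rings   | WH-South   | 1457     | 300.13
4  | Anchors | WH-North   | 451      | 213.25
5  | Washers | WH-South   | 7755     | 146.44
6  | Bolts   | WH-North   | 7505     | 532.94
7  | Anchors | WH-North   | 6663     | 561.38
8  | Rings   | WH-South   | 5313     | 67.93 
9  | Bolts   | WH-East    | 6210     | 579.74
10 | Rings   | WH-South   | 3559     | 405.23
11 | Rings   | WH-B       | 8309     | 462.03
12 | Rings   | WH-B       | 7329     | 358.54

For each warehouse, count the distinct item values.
SELECT warehouse, COUNT(DISTINCT item)
FROM inventory
GROUP BY warehouse

Result:
  WH-B: 1 distinct
  WH-Central: 1 distinct
  WH-East: 2 distinct
  WH-North: 2 distinct
  WH-South: 2 distinct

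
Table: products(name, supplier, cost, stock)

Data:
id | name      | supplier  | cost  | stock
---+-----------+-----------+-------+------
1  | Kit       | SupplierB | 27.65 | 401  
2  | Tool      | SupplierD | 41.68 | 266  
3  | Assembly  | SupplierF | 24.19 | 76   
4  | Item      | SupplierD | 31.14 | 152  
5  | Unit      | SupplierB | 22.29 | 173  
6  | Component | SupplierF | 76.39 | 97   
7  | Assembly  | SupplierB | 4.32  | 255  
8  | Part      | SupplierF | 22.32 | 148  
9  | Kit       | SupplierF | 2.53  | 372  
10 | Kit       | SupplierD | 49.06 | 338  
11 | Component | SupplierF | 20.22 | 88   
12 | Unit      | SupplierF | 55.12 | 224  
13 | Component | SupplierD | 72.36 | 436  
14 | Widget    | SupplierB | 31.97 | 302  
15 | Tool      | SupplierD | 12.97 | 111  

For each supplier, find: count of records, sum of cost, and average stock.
SELECT supplier,
       COUNT(*) as cnt,
       SUM(cost) as total_cost,
       AVG(stock) as avg_stock
FROM products
GROUP BY supplier

Result:
  SupplierB: 4 records, 86.23 total cost, 282.75 avg stock
  SupplierD: 5 records, 207.21 total cost, 260.60 avg stock
  SupplierF: 6 records, 200.77 total cost, 167.50 avg stock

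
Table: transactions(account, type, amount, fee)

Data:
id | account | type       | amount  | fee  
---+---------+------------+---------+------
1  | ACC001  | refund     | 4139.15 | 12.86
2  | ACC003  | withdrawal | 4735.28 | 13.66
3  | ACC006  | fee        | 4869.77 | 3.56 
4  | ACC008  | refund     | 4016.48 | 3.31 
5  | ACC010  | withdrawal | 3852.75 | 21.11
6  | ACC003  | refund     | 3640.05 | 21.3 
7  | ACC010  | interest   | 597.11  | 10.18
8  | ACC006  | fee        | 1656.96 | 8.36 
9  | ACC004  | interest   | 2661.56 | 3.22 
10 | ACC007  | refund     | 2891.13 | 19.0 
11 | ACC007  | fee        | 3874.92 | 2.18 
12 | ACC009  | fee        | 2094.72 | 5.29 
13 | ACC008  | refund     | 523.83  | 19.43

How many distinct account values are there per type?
SELECT type, COUNT(DISTINCT account)
FROM transactions
GROUP BY type

Result:
  fee: 3 distinct
  interest: 2 distinct
  refund: 4 distinct
  withdrawal: 2 distinct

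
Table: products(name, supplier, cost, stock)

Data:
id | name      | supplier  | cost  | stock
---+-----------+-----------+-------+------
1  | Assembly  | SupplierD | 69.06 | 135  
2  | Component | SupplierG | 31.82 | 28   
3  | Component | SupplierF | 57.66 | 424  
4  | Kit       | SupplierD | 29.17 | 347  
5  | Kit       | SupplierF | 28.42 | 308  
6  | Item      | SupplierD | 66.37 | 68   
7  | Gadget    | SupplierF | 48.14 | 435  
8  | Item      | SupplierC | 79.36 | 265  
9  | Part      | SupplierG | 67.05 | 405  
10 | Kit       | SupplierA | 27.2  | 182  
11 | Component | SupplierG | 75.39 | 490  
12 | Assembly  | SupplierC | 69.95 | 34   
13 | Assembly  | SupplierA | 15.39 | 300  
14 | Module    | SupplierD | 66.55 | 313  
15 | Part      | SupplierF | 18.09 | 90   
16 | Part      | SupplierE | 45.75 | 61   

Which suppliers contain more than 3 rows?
SELECT supplier, COUNT(*) as cnt
FROM products
GROUP BY supplier
HAVING COUNT(*) > 3

Result:
  SupplierD: 4
  SupplierF: 4

Note: HAVING filters groups after aggregation, WHERE filters rows before.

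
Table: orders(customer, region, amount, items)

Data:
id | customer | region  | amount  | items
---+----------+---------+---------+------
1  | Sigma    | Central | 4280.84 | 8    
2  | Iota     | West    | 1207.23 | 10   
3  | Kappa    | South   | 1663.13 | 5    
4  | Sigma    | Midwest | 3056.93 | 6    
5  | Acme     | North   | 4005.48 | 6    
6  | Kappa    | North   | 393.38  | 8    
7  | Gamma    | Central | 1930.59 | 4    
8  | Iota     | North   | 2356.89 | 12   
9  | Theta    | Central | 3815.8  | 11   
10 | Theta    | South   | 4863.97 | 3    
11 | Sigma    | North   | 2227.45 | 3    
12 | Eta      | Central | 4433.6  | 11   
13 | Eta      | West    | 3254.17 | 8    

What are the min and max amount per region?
SELECT region, MIN(amount), MAX(amount)
FROM orders
GROUP BY region

Result:
  Central: min=1930.59, max=4433.60
  Midwest: min=3056.93, max=3056.93
  North: min=393.38, max=4005.48
  South: min=1663.13, max=4863.97
  West: min=1207.23, max=3254.17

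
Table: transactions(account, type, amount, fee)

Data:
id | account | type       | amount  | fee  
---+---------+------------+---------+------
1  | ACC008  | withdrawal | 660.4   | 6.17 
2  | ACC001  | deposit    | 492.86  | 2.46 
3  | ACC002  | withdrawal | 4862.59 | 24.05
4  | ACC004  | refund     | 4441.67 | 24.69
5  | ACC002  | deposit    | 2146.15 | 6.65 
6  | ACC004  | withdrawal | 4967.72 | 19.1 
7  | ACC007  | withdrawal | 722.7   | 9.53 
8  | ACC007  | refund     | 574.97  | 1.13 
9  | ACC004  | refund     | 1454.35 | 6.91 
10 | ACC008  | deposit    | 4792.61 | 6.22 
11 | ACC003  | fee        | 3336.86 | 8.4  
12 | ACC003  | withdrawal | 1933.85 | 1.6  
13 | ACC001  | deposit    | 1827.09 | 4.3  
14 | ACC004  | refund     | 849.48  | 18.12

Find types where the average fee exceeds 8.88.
SELECT type, AVG(fee)
FROM transactions
GROUP BY type
HAVING AVG(fee) > 8.88

Result:
  refund: avg=12.71
  withdrawal: avg=12.09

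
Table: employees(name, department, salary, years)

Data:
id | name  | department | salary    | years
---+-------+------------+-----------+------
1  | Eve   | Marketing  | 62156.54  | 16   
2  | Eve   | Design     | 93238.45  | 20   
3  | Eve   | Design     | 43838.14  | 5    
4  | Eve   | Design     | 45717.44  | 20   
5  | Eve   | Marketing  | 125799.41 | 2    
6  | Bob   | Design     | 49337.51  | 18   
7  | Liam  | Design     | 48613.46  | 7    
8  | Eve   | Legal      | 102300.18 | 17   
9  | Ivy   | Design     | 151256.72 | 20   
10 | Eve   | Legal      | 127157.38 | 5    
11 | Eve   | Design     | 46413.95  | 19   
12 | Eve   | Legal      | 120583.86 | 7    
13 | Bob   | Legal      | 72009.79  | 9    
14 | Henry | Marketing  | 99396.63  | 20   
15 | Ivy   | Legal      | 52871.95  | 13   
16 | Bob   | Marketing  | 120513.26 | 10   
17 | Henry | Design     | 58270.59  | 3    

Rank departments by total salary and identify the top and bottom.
SELECT department, SUM(salary)
FROM employees
GROUP BY department
ORDER BY SUM(salary)

All groups:
  Marketing: 407865.84
  Legal: 474923.16
  Design: 536686.26

Highest: Design (536686.26)
Lowest: Marketing (407865.84)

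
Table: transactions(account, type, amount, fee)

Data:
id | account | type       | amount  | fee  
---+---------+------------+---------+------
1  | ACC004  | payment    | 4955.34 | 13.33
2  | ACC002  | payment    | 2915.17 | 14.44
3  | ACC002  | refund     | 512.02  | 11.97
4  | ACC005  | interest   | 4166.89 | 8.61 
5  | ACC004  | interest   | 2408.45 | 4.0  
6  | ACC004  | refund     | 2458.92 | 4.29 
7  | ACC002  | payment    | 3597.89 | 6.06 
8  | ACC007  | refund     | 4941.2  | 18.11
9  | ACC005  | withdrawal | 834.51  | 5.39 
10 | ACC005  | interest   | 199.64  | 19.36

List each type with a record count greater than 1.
SELECT type, COUNT(*) as cnt
FROM transactions
GROUP BY type
HAVING COUNT(*) > 1

Result:
  interest: 3
  payment: 3
  refund: 3

Note: HAVING filters groups after aggregation, WHERE filters rows before.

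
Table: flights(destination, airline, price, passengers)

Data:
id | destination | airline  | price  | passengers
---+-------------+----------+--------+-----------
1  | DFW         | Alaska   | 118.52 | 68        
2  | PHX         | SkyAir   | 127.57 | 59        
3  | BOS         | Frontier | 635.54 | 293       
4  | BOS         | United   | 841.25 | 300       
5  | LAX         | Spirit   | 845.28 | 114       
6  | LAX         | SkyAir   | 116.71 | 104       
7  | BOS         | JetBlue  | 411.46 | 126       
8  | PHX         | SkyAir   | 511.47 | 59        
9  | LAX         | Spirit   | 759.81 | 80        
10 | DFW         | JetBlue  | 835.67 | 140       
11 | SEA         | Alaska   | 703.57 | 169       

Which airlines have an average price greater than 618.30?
SELECT airline, AVG(price)
FROM flights
GROUP BY airline
HAVING AVG(price) > 618.30

Result:
  Frontier: avg=635.54
  JetBlue: avg=623.57
  Spirit: avg=802.55
  United: avg=841.25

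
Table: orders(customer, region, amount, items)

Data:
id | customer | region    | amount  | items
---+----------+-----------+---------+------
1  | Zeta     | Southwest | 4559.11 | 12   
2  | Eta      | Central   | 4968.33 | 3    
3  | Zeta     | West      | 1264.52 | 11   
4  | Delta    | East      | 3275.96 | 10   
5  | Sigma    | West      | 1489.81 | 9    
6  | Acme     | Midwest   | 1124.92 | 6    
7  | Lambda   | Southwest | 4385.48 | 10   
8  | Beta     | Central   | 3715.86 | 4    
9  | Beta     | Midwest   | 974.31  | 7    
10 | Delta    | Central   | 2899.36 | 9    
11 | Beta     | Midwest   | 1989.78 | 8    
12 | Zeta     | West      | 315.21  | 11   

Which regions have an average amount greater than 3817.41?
SELECT region, AVG(amount)
FROM orders
GROUP BY region
HAVING AVG(amount) > 3817.41

Result:
  Central: avg=3861.18
  Southwest: avg=4472.30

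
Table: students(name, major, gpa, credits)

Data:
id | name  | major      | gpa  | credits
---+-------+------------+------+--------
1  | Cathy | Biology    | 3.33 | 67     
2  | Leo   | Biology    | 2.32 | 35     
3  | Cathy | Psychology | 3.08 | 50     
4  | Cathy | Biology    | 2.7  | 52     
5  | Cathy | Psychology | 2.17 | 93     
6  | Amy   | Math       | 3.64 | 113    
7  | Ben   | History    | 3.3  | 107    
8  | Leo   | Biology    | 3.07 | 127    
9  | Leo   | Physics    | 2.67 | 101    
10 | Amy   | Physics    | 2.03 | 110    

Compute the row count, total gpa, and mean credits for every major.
SELECT major,
       COUNT(*) as cnt,
       SUM(gpa) as total_gpa,
       AVG(credits) as avg_credits
FROM students
GROUP BY major

Result:
  Biology: 4 records, 11.42 total gpa, 70.25 avg credits
  History: 1 records, 3.30 total gpa, 107.00 avg credits
  Math: 1 records, 3.64 total gpa, 113.00 avg credits
  Physics: 2 records, 4.70 total gpa, 105.50 avg credits
  Psychology: 2 records, 5.25 total gpa, 71.50 avg credits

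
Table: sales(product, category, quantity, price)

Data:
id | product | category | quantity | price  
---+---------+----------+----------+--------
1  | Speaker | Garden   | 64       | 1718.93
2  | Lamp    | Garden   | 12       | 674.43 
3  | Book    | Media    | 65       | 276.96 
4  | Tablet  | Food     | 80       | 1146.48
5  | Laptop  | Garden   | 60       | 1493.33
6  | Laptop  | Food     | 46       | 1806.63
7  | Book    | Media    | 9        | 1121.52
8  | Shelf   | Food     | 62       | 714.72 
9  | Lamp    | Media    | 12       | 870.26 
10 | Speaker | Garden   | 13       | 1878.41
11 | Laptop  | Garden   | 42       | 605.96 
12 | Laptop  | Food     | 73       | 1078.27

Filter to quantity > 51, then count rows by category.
SELECT category, COUNT(*)
FROM sales
WHERE quantity > 51
GROUP BY category

Note: WHERE filters rows before grouping.

Result:
  Food: 3
  Garden: 2
  Media: 1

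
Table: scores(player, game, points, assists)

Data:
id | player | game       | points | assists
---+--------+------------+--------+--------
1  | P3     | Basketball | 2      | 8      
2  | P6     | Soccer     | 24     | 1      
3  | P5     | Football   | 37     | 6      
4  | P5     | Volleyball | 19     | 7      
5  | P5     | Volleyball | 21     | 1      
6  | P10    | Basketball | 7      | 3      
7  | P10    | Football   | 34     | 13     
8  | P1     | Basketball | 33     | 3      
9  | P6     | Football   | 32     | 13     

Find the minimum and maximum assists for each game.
SELECT game, MIN(assists), MAX(assists)
FROM scores
GROUP BY game

Result:
  Basketball: min=3, max=8
  Football: min=6, max=13
  Soccer: min=1, max=1
  Volleyball: min=1, max=7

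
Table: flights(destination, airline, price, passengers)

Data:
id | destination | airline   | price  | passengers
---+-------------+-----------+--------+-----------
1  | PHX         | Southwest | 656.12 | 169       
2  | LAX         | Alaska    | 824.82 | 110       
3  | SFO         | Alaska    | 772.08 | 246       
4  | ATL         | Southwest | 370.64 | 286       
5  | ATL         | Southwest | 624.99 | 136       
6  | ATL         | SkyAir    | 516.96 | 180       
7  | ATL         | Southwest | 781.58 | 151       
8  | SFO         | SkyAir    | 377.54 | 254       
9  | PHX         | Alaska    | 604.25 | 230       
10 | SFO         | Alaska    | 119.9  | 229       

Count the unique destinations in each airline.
SELECT airline, COUNT(DISTINCT destination)
FROM flights
GROUP BY airline

Result:
  Alaska: 3 distinct
  SkyAir: 2 distinct
  Southwest: 2 distinct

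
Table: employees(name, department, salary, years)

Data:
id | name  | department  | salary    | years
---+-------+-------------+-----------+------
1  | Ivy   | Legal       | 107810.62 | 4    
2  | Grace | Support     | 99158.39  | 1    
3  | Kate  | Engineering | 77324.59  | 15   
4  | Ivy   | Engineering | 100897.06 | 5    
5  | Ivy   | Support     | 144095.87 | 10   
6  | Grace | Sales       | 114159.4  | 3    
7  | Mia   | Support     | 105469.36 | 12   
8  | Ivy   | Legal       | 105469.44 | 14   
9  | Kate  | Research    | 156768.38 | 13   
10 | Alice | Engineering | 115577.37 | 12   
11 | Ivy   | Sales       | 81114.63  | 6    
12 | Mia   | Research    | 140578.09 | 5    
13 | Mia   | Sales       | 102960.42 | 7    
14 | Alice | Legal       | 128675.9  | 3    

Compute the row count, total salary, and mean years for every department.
SELECT department,
       COUNT(*) as cnt,
       SUM(salary) as total_salary,
       AVG(years) as avg_years
FROM employees
GROUP BY department

Result:
  Engineering: 3 records, 293799.02 total salary, 10.67 avg years
  Legal: 3 records, 341955.96 total salary, 7.00 avg years
  Research: 2 records, 297346.47 total salary, 9.00 avg years
  Sales: 3 records, 298234.45 total salary, 5.33 avg years
  Support: 3 records, 348723.62 total salary, 7.67 avg years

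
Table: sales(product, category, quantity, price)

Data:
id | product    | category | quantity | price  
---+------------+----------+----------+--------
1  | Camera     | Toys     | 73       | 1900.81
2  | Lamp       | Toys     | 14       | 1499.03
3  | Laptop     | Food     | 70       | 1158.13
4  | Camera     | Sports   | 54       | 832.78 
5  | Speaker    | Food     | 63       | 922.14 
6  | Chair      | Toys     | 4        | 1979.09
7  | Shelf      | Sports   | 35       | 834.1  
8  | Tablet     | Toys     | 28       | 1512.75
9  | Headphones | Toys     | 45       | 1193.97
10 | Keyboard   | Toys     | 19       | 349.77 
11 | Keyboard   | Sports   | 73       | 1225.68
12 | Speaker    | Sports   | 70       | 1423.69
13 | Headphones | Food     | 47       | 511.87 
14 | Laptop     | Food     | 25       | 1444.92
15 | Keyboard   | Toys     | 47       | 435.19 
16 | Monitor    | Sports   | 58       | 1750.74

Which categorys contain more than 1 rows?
SELECT category, COUNT(*) as cnt
FROM sales
GROUP BY category
HAVING COUNT(*) > 1

Result:
  Food: 4
  Sports: 5
  Toys: 7

Note: HAVING filters groups after aggregation, WHERE filters rows before.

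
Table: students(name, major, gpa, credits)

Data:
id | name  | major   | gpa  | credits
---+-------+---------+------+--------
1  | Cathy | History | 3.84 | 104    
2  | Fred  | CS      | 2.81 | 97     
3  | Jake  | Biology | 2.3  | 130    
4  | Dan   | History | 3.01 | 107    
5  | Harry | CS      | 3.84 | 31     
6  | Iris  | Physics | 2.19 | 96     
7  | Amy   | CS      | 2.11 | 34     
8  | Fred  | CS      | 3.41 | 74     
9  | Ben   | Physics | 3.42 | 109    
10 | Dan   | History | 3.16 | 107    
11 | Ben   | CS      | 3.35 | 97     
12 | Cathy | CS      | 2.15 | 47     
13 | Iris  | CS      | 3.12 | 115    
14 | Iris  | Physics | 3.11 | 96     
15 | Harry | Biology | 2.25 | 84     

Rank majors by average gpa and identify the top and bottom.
SELECT major, AVG(gpa)
FROM students
GROUP BY major
ORDER BY AVG(gpa)

All groups:
  Biology: 2.28
  Physics: 2.91
  CS: 2.97
  History: 3.34

Highest: History (3.34)
Lowest: Biology (2.28)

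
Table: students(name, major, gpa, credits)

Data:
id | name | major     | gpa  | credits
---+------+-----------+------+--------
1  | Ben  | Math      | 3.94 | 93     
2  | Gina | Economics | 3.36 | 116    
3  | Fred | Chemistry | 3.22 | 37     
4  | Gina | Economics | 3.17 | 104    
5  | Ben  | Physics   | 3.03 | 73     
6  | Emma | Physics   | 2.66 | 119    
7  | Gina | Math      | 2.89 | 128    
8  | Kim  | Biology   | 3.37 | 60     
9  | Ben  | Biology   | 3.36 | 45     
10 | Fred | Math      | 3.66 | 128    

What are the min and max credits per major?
SELECT major, MIN(credits), MAX(credits)
FROM students
GROUP BY major

Result:
  Biology: min=45, max=60
  Chemistry: min=37, max=37
  Economics: min=104, max=116
  Math: min=93, max=128
  Physics: min=73, max=119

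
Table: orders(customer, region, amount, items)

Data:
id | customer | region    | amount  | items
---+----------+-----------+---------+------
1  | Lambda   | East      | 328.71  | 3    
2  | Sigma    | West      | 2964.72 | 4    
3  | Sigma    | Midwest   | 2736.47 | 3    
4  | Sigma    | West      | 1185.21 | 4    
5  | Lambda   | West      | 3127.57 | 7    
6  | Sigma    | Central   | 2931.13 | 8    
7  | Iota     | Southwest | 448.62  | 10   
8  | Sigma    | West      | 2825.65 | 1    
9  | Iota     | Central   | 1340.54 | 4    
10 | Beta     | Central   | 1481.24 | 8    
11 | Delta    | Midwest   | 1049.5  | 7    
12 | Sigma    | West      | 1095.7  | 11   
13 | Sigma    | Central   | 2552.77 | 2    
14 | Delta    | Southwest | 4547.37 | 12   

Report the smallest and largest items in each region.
SELECT region, MIN(items), MAX(items)
FROM orders
GROUP BY region

Result:
  Central: min=2, max=8
  East: min=3, max=3
  Midwest: min=3, max=7
  Southwest: min=10, max=12
  West: min=1, max=11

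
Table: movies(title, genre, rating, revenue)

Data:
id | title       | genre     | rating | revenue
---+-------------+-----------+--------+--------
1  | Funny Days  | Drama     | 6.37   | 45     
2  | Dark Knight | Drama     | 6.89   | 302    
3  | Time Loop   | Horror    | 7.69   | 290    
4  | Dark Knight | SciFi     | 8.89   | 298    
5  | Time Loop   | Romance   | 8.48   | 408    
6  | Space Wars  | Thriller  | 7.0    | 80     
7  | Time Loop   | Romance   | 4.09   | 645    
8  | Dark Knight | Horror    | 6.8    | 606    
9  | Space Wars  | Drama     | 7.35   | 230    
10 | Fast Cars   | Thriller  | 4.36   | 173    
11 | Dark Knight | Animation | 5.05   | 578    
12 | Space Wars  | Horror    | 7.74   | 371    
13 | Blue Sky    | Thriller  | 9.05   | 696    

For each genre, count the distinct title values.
SELECT genre, COUNT(DISTINCT title)
FROM movies
GROUP BY genre

Result:
  Animation: 1 distinct
  Drama: 3 distinct
  Horror: 3 distinct
  Romance: 1 distinct
  SciFi: 1 distinct
  Thriller: 3 distinct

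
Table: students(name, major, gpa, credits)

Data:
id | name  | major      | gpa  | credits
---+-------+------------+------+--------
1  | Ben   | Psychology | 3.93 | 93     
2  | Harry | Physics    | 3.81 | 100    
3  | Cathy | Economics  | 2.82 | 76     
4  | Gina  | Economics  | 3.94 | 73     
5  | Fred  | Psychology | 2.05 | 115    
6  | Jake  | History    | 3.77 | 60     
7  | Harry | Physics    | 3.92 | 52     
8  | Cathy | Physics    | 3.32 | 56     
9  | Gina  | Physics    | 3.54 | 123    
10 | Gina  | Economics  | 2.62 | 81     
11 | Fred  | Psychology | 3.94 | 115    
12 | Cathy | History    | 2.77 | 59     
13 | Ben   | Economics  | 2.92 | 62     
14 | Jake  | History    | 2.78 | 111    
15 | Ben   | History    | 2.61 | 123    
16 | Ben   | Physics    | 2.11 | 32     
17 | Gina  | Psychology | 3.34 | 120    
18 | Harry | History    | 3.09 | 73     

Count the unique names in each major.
SELECT major, COUNT(DISTINCT name)
FROM students
GROUP BY major

Result:
  Economics: 3 distinct
  History: 4 distinct
  Physics: 4 distinct
  Psychology: 3 distinct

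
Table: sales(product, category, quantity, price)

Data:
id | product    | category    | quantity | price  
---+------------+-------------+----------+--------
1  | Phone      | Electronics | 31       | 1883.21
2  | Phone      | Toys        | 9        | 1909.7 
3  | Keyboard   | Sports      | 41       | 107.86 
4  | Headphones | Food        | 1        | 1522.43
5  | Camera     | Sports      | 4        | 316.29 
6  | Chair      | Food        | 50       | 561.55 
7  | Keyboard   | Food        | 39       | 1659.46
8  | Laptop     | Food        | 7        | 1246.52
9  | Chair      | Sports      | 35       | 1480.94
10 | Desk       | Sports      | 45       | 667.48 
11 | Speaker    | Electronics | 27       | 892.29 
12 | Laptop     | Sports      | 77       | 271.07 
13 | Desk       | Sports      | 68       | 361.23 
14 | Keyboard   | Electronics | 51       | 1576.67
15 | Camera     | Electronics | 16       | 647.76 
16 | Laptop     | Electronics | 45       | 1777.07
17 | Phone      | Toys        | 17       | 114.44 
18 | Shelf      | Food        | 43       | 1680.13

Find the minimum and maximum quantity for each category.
SELECT category, MIN(quantity), MAX(quantity)
FROM sales
GROUP BY category

Result:
  Electronics: min=16, max=51
  Food: min=1, max=50
  Sports: min=4, max=77
  Toys: min=9, max=17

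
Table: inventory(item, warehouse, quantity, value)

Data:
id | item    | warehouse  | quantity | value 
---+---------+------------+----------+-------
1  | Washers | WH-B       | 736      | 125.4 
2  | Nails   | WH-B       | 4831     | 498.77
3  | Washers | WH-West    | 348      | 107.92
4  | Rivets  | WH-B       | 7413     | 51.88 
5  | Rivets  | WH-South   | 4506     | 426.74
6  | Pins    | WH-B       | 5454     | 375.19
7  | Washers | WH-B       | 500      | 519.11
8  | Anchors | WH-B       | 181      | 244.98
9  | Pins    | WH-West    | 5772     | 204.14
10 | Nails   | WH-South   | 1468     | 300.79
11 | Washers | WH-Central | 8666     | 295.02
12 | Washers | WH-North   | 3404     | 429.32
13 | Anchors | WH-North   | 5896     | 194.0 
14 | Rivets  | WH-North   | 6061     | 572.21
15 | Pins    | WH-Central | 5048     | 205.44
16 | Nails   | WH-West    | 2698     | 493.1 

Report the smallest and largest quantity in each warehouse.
SELECT warehouse, MIN(quantity), MAX(quantity)
FROM inventory
GROUP BY warehouse

Result:
  WH-B: min=181, max=7413
  WH-Central: min=5048, max=8666
  WH-North: min=3404, max=6061
  WH-South: min=1468, max=4506
  WH-West: min=348, max=5772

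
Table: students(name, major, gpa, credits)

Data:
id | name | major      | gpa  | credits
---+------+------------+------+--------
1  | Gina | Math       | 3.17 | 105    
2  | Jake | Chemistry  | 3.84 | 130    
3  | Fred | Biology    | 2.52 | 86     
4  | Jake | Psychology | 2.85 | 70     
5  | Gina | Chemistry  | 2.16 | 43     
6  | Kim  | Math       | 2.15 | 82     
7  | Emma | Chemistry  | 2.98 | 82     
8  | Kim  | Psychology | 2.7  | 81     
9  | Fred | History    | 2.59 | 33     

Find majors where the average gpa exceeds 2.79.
SELECT major, AVG(gpa)
FROM students
GROUP BY major
HAVING AVG(gpa) > 2.79

Result:
  Chemistry: avg=2.99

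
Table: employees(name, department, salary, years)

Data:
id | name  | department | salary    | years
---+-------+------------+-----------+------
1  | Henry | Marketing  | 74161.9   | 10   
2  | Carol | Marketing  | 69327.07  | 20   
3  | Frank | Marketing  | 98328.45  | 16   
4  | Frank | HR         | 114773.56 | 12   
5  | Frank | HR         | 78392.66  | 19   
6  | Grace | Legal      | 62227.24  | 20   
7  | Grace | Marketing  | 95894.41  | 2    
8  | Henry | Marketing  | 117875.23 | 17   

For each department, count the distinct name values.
SELECT department, COUNT(DISTINCT name)
FROM employees
GROUP BY department

Result:
  HR: 1 distinct
  Legal: 1 distinct
  Marketing: 4 distinct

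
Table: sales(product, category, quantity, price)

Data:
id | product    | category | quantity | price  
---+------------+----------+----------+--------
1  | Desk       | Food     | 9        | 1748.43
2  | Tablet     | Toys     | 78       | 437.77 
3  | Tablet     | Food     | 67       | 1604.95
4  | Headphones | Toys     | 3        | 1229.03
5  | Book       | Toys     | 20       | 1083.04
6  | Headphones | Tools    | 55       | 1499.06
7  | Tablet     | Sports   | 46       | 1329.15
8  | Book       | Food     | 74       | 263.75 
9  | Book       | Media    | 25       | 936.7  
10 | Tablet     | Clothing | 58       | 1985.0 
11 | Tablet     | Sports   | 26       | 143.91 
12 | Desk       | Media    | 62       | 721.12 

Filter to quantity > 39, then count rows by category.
SELECT category, COUNT(*)
FROM sales
WHERE quantity > 39
GROUP BY category

Note: WHERE filters rows before grouping.

Result:
  Clothing: 1
  Food: 2
  Media: 1
  Sports: 1
  Tools: 1
  Toys: 1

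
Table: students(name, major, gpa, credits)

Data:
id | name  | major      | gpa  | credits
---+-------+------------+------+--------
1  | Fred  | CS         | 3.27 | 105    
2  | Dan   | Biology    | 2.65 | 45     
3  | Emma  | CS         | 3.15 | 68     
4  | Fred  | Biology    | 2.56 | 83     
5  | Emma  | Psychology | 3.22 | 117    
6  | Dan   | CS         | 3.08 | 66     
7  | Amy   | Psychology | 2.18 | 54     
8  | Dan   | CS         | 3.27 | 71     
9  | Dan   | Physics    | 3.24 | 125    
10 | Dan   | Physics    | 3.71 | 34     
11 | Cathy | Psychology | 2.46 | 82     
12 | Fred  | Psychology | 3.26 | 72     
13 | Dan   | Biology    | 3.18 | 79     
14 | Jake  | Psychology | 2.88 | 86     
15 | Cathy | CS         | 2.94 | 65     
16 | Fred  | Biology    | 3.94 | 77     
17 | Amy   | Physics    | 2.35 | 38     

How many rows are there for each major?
SELECT major, COUNT(*) as count
FROM students
GROUP BY major

Result:
  Biology: 4
  CS: 5
  Physics: 3
  Psychology: 5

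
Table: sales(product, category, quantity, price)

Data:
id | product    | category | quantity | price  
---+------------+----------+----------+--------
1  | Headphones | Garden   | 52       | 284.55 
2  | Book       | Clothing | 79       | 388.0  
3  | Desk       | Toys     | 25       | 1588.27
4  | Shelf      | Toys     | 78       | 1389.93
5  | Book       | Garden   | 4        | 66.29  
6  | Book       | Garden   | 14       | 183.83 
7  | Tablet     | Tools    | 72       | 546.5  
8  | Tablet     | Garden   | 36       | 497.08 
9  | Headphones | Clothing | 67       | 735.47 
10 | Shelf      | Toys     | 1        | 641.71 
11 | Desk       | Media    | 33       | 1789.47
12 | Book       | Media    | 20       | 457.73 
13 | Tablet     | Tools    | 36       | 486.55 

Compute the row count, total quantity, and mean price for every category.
SELECT category,
       COUNT(*) as cnt,
       SUM(quantity) as total_quantity,
       AVG(price) as avg_price
FROM sales
GROUP BY category

Result:
  Clothing: 2 records, 146 total quantity, 561.74 avg price
  Garden: 4 records, 106 total quantity, 257.94 avg price
  Media: 2 records, 53 total quantity, 1123.60 avg price
  Tools: 2 records, 108 total quantity, 516.53 avg price
  Toys: 3 records, 104 total quantity, 1206.64 avg price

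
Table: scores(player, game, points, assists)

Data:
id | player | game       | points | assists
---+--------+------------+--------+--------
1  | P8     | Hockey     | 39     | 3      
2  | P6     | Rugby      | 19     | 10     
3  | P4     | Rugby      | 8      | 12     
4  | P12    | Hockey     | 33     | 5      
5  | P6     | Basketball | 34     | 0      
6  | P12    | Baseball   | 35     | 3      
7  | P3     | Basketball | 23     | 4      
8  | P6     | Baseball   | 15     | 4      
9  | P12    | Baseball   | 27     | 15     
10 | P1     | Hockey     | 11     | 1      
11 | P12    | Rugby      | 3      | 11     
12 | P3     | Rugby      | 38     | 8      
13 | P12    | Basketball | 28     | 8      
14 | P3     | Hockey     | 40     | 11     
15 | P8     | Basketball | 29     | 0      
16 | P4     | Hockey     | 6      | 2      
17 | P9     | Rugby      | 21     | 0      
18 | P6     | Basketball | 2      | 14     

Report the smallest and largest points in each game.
SELECT game, MIN(points), MAX(points)
FROM scores
GROUP BY game

Result:
  Baseball: min=15, max=35
  Basketball: min=2, max=34
  Hockey: min=6, max=40
  Rugby: min=3, max=38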